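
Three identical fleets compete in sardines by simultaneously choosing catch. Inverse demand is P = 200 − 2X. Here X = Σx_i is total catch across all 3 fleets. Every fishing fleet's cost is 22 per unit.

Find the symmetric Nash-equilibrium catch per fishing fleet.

A representative fishing fleet's profit is π_i = x_i(200 − 2X) − 22x_i, with X = x_i + Σ_{j≠i} x_j.
First-order condition: 178 − 4x_i − 2Σ_{j≠i} x_j = 0.
Imposing symmetry (x_j = x for all j) turns Σ_{j≠i} x_j into 2x, so 178 = 8x and x = 22.25.

22.25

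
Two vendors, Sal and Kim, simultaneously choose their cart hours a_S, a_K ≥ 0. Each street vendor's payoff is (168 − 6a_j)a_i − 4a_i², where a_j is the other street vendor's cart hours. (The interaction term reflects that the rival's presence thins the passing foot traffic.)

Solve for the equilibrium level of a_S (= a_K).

Sal's payoff is (168 − 6a_K)a_S − 4a_S².
∂π/∂a_S = 168 − 6a_K − 8a_S = 0, so a_S = 21 − 0.75a_K.
By symmetry a_K = a_S; substituting into the reaction function, 1.75a_S = 21 and a_S = 12.

12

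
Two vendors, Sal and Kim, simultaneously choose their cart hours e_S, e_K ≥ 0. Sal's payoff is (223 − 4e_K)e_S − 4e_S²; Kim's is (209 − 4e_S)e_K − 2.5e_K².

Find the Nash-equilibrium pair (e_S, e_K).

Expanding Sal's payoff: 223e_S − 4e_Ke_S − 4e_S².
∂π/∂e_S = 223 − 4e_K − 8e_S = 0, so e_S = 27.875 − 0.5e_K.
Likewise for Kim: e_K = 41.8 − 0.8e_S.
Plugging e_K into Sal's best response: e_S = 27.875 − 0.5(41.8 − 0.8e_S) ⇒ 0.6e_S = 6.975, so e_S = 11.625.
Then e_K = 41.8 − 0.8·11.625 = 32.5.

11.625, 32.5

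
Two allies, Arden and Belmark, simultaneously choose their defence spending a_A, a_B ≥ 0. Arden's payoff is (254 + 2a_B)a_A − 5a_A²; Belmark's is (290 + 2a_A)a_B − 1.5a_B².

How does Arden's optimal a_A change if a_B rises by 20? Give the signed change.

Expanding Arden's payoff: 254a_A + 2a_Ba_A − 5a_A².
∂π/∂a_A = 254 + 2a_B − 10a_A = 0, so a_A = 25.4 + 0.2a_B.
The reaction-function slope is 0.2, so a 20-unit rise in a_B moves a_A by 0.2 × 20 = 4. Arden's best response rises — the actions are strategic complements.

4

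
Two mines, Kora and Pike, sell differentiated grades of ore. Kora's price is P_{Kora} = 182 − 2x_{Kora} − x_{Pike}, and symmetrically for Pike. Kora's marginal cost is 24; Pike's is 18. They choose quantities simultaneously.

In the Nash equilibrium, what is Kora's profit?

Mine Kora's profit: π = x_{Kora}(182 − 2x_{Kora} − x_{Pike}) − 24x_{Kora}.
∂π/∂x_{Kora} = 158 − 4x_{Kora} − x_{Pike} = 0 ⇒ x_{Kora} = 39.5 − 0.25x_{Pike}.
Similarly x_{Pike} = 41 − 0.25x_{Kora}.
Substituting the second reaction function into the first: x_{Kora} = 39.5 − 0.25(41 − 0.25x_{Kora}), which gives 0.9375x_{Kora} = 29.25 ⇒ x_{Kora} = 31.2.
Then x_{Pike} = 41 − 0.25·31.2 = 33.2.
P_{Kora} = 182 − 2·31.2 − 33.2 = 86.4.
Profit = (86.4 − 24)·31.2 = 1946.88.

1946.88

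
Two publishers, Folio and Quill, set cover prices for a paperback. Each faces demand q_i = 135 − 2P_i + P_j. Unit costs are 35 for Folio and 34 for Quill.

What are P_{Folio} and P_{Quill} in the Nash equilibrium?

68.2, 67.8

Folio's profit: π = (P_{Folio} − 35)(135 − 2P_{Folio} + P_{Quill}).
∂π/∂P_{Folio} = 205 − 4P_{Folio} + P_{Quill} = 0 ⇒ P_{Folio} = 51.25 + 0.25P_{Quill}.
Similarly P_{Quill} = 50.75 + 0.25P_{Folio}.
Substituting the second reaction function into the first: P_{Folio} = 51.25 + 0.25(50.75 + 0.25P_{Folio}), which gives 0.9375P_{Folio} = 63.9375 ⇒ P_{Folio} = 68.2.
Then P_{Quill} = 50.75 + 0.25·68.2 = 67.8.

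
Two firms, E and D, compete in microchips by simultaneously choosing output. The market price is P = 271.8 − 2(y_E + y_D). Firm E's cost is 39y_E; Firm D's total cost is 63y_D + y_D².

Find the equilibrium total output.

67.44

Firm E's profit: π = y_E(271.8 − 2(y_E + y_D)) − 39y_E.
∂π/∂y_E = 232.8 − 4y_E − 2y_D = 0, so y_E = 58.2 − 0.5y_D.
For D: ∂π/∂y_D = 208.8 − 6y_D − 2y_E = 0 ⇒ y_D = 34.8 − (1/3)y_E.
Solving the two reaction functions simultaneously: (1 − (−0.5)(−1/3))y_E = 58.2 − 0.5·34.8, so (5/6)y_E = 40.8 and y_E = 48.96.
Then y_D = 34.8 − (1/3)·48.96 = 18.48.
Total output: 48.96 + 18.48 = 67.44.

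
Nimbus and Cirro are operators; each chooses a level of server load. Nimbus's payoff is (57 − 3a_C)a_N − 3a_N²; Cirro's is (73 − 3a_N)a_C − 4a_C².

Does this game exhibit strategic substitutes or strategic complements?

strategic substitutes

Expanding Nimbus's payoff: 57a_N − 3a_Ca_N − 3a_N².
∂π/∂a_N = 57 − 3a_C − 6a_N = 0, so a_N = 9.5 − 0.5a_C.
The best-response slope da_N/da_C = −0.5 < 0: the reaction function is downward-sloping, so the choices are strategic substitutes.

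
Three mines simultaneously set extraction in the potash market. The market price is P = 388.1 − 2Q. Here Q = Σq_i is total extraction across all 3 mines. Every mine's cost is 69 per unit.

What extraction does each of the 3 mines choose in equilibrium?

A representative mine's profit is π_i = q_i(388.1 − 2Q) − 69q_i, with Q = q_i + Σ_{j≠i} q_j.
First-order condition: 319.1 − 4q_i − 2Σ_{j≠i} q_j = 0.
In a symmetric equilibrium every mine chooses the same q, so Σ_{j≠i} q_j = 2q. The condition becomes 319.1 − 8q = 0, giving q = 319.1/8 = 39.8875.

39.8875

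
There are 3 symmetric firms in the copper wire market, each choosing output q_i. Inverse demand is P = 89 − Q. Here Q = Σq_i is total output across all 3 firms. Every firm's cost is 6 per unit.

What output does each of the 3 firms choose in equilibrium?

20.75

A representative firm's profit is π_i = q_i(89 − Q) − 6q_i, with Q = q_i + Σ_{j≠i} q_j.
First-order condition: 83 − 2q_i − Σ_{j≠i} q_j = 0.
Imposing symmetry (q_j = q for all j) turns Σ_{j≠i} q_j into 2q, so 83 = 4q and q = 20.75.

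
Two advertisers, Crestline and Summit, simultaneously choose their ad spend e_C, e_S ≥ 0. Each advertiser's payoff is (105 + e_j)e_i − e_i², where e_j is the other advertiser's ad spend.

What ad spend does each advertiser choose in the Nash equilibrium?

105

Crestline's payoff is (105 + e_S)e_C − e_C².
∂π/∂e_C = 105 + e_S − 2e_C = 0, so e_C = 52.5 + 0.5e_S.
Setting e_C = e_S in the reaction function: e_C = 52.5 + 0.5e_C, so e_C = 52.5 / 0.5 = 105.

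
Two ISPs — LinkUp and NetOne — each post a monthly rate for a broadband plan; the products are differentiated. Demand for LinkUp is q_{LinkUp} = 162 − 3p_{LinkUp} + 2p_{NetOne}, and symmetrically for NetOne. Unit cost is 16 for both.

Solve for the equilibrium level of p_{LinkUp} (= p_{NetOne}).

52.5

LinkUp's profit: π = (p_{LinkUp} − 16)(162 − 3p_{LinkUp} + 2p_{NetOne}).
∂π/∂p_{LinkUp} = 210 − 6p_{LinkUp} + 2p_{NetOne} = 0 ⇒ p_{LinkUp} = 35 + (1/3)p_{NetOne}.
By symmetry p_{NetOne} = p_{LinkUp}; substituting into the reaction function, (2/3)p_{LinkUp} = 35 and p_{LinkUp} = 52.5.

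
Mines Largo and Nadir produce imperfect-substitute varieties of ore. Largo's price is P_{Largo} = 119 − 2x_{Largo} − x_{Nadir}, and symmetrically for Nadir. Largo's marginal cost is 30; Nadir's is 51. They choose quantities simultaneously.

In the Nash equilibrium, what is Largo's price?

Mine Largo's profit: π = x_{Largo}(119 − 2x_{Largo} − x_{Nadir}) − 30x_{Largo}.
∂π/∂x_{Largo} = 89 − 4x_{Largo} − x_{Nadir} = 0 ⇒ x_{Largo} = 22.25 − 0.25x_{Nadir}.
Similarly x_{Nadir} = 17 − 0.25x_{Largo}.
Solving the two reaction functions simultaneously: (1 − (−0.25)(−0.25))x_{Largo} = 22.25 − 0.25·17, so 0.9375x_{Largo} = 18 and x_{Largo} = 19.2.
Then x_{Nadir} = 17 − 0.25·19.2 = 12.2.
P_{Largo} = 119 − 2·19.2 − 12.2 = 68.4.

68.4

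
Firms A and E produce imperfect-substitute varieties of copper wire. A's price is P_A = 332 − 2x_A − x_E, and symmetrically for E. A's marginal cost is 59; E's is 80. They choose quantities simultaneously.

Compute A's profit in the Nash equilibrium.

6272

Firm A's profit: π = x_A(332 − 2x_A − x_E) − 59x_A.
∂π/∂x_A = 273 − 4x_A − x_E = 0 ⇒ x_A = 68.25 − 0.25x_E.
Similarly x_E = 63 − 0.25x_A.
Substituting the second reaction function into the first: x_A = 68.25 − 0.25(63 − 0.25x_A), which gives 0.9375x_A = 52.5 ⇒ x_A = 56.
Then x_E = 63 − 0.25·56 = 49.
P_A = 332 − 2·56 − 49 = 171.
Profit = (171 − 59)·56 = 6272.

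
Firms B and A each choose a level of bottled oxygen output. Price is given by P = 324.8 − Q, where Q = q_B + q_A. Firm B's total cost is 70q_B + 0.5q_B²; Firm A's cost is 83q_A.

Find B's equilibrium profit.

Firm B's profit: π = q_B(324.8 − (q_B + q_A)) − 70q_B − 0.5q_B².
∂π/∂q_B = 254.8 − 3q_B − q_A = 0, so q_B = 1274/15 − (1/3)q_A.
For A: ∂π/∂q_A = 241.8 − 2q_A − q_B = 0 ⇒ q_A = 120.9 − 0.5q_B.
Substituting the second reaction function into the first: q_B = 1274/15 − (1/3)(120.9 − 0.5q_B), which gives (5/6)q_B = 1339/30 ⇒ q_B = 53.56.
Then q_A = 120.9 − 0.5·53.56 = 94.12.
Price P = 324.8 − 147.68 = 177.12.
B's profit: (177.12 − 70)·53.56 − 0.5(53.56)² = 4303.0104.

4303.0104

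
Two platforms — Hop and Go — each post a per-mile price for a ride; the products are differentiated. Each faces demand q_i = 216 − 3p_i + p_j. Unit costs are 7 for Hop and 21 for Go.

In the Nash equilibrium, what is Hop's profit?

5191.68

Hop's profit: π = (p_{Hop} − 7)(216 − 3p_{Hop} + p_{Go}).
∂π/∂p_{Hop} = 237 − 6p_{Hop} + p_{Go} = 0 ⇒ p_{Hop} = 39.5 + (1/6)p_{Go}.
Similarly p_{Go} = 46.5 + (1/6)p_{Hop}.
Solving the two reaction functions simultaneously: (1 − (1/6)(1/6))p_{Hop} = 39.5 + (1/6)·46.5, so (35/36)p_{Hop} = 47.25 and p_{Hop} = 48.6.
Then p_{Go} = 46.5 + (1/6)·48.6 = 54.6.
q_{Hop} = 216 − 3·48.6 + 54.6 = 124.8.
Profit = (48.6 − 7)·124.8 = 5191.68.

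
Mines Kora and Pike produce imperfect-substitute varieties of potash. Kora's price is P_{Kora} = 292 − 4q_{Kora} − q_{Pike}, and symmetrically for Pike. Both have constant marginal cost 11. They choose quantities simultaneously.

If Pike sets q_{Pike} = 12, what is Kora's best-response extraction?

Mine Kora's profit: π = q_{Kora}(292 − 4q_{Kora} − q_{Pike}) − 11q_{Kora}.
∂π/∂q_{Kora} = 281 − 8q_{Kora} − q_{Pike} = 0 ⇒ q_{Kora} = 35.125 − 0.125q_{Pike}.
At q_{Pike} = 12: q_{Kora} = 35.125 − 0.125·12 = 33.625.

33.625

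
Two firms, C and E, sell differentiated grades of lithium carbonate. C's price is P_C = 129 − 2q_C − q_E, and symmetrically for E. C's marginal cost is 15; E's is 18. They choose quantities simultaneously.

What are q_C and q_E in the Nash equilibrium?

23, 22

Firm C's profit: π = q_C(129 − 2q_C − q_E) − 15q_C.
∂π/∂q_C = 114 − 4q_C − q_E = 0 ⇒ q_C = 28.5 − 0.25q_E.
Similarly q_E = 27.75 − 0.25q_C.
Plugging q_E into C's best response: q_C = 28.5 − 0.25(27.75 − 0.25q_C) ⇒ 0.9375q_C = 21.5625, so q_C = 23.
Then q_E = 27.75 − 0.25·23 = 22.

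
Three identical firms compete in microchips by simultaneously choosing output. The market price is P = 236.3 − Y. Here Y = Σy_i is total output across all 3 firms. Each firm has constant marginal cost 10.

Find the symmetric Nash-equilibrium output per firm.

A representative firm's profit is π_i = y_i(236.3 − Y) − 10y_i, with Y = y_i + Σ_{j≠i} y_j.
First-order condition: 226.3 − 2y_i − Σ_{j≠i} y_j = 0.
In a symmetric equilibrium every firm chooses the same y, so Σ_{j≠i} y_j = 2y. The condition becomes 226.3 − 4y = 0, giving y = 226.3/4 = 56.575.

56.575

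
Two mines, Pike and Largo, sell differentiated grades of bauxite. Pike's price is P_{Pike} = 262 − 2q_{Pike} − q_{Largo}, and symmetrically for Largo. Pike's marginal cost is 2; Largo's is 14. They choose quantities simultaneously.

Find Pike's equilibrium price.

Mine Pike's profit: π = q_{Pike}(262 − 2q_{Pike} − q_{Largo}) − 2q_{Pike}.
∂π/∂q_{Pike} = 260 − 4q_{Pike} − q_{Largo} = 0 ⇒ q_{Pike} = 65 − 0.25q_{Largo}.
Similarly q_{Largo} = 62 − 0.25q_{Pike}.
Substituting the second reaction function into the first: q_{Pike} = 65 − 0.25(62 − 0.25q_{Pike}), which gives 0.9375q_{Pike} = 49.5 ⇒ q_{Pike} = 52.8.
Then q_{Largo} = 62 − 0.25·52.8 = 48.8.
P_{Pike} = 262 − 2·52.8 − 48.8 = 107.6.

107.6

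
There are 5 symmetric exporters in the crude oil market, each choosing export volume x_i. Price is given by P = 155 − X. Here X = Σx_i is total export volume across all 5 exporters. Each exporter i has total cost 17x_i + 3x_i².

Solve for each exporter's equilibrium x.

11.5

A representative exporter's profit is π_i = x_i(155 − X) − 17x_i − 3x_i², with X = x_i + Σ_{j≠i} x_j.
First-order condition: 138 − 8x_i − Σ_{j≠i} x_j = 0.
In a symmetric equilibrium every exporter chooses the same x, so Σ_{j≠i} x_j = 4x. The condition becomes 138 − 12x = 0, giving x = 138/12 = 11.5.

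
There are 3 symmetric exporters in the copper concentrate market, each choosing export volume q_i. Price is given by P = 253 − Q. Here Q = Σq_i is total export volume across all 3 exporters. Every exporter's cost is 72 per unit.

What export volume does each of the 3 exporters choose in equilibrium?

45.25

A representative exporter's profit is π_i = q_i(253 − Q) − 72q_i, with Q = q_i + Σ_{j≠i} q_j.
First-order condition: 181 − 2q_i − Σ_{j≠i} q_j = 0.
In a symmetric equilibrium every exporter chooses the same q, so Σ_{j≠i} q_j = 2q. The condition becomes 181 − 4q = 0, giving q = 181/4 = 45.25.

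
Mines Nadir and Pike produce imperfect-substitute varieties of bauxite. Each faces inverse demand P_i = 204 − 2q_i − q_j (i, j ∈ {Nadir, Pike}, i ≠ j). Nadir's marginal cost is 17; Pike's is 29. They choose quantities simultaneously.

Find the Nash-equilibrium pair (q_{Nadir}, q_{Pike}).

Mine Nadir's profit: π = q_{Nadir}(204 − 2q_{Nadir} − q_{Pike}) − 17q_{Nadir}.
∂π/∂q_{Nadir} = 187 − 4q_{Nadir} − q_{Pike} = 0 ⇒ q_{Nadir} = 46.75 − 0.25q_{Pike}.
Similarly q_{Pike} = 43.75 − 0.25q_{Nadir}.
Plugging q_{Pike} into Nadir's best response: q_{Nadir} = 46.75 − 0.25(43.75 − 0.25q_{Nadir}) ⇒ 0.9375q_{Nadir} = 35.8125, so q_{Nadir} = 38.2.
Then q_{Pike} = 43.75 − 0.25·38.2 = 34.2.

38.2, 34.2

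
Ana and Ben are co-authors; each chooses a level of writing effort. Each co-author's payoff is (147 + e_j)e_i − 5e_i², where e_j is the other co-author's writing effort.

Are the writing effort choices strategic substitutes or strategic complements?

Ana's payoff is (147 + e_B)e_A − 5e_A².
∂π/∂e_A = 147 + e_B − 10e_A = 0, so e_A = 14.7 + 0.1e_B.
The best-response slope de_A/de_B = 0.1 > 0: the reaction function is upward-sloping, so the choices are strategic complements.

strategic complements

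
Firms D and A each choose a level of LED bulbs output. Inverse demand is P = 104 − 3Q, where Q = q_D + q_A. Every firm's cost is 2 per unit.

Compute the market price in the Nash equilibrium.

36

Firm D's profit: π = q_D(104 − 3(q_D + q_A)) − 2q_D.
∂π/∂q_D = 102 − 6q_D − 3q_A = 0, so q_D = 17 − 0.5q_A.
By symmetry q_A = q_D; substituting into the reaction function, 1.5q_D = 17 and q_D = 34/3.
Equilibrium price: P = 104 − 3·(68/3) = 36.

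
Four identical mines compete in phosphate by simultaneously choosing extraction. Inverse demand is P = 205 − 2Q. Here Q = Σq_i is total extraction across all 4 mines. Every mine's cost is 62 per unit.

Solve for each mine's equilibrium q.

14.3

A representative mine's profit is π_i = q_i(205 − 2Q) − 62q_i, with Q = q_i + Σ_{j≠i} q_j.
First-order condition: 143 − 4q_i − 2Σ_{j≠i} q_j = 0.
With identical mines, set every q_j = q: then 143 − 4q − 6q = 0, i.e. q = 143/10 = 14.3.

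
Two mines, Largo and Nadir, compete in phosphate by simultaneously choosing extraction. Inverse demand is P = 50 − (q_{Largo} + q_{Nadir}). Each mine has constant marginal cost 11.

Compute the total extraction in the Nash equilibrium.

Mine Largo's profit: π = q_{Largo}(50 − (q_{Largo} + q_{Nadir})) − 11q_{Largo}.
∂π/∂q_{Largo} = 39 − 2q_{Largo} − q_{Nadir} = 0, so q_{Largo} = 19.5 − 0.5q_{Nadir}.
The game is symmetric, so in equilibrium q_{Nadir} = q_{Largo}: the reaction function gives 1.5q_{Largo} = 19.5, hence q_{Largo} = 13.
Total extraction: 13 + 13 = 26.

26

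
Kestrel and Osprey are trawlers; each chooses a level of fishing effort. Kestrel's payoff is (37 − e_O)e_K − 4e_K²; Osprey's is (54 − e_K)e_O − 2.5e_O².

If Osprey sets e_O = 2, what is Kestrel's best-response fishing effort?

Expanding Kestrel's payoff: 37e_K − e_Oe_K − 4e_K².
∂π/∂e_K = 37 − e_O − 8e_K = 0, so e_K = 4.625 − 0.125e_O.
At e_O = 2: e_K = 4.625 − 0.125·2 = 4.375.

4.375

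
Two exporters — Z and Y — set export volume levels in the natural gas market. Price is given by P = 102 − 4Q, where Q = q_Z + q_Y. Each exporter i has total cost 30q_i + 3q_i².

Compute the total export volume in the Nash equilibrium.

Exporter Z's profit: π = q_Z(102 − 4(q_Z + q_Y)) − 30q_Z − 3q_Z².
∂π/∂q_Z = 72 − 14q_Z − 4q_Y = 0, so q_Z = 36/7 − (2/7)q_Y.
The game is symmetric, so in equilibrium q_Y = q_Z: the reaction function gives (9/7)q_Z = 36/7, hence q_Z = 4.
Total export volume: 4 + 4 = 8.

8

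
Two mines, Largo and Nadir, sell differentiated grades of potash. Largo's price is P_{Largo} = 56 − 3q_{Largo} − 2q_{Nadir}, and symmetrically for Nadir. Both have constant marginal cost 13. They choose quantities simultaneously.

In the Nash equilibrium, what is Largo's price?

29.125

Mine Largo's profit: π = q_{Largo}(56 − 3q_{Largo} − 2q_{Nadir}) − 13q_{Largo}.
∂π/∂q_{Largo} = 43 − 6q_{Largo} − 2q_{Nadir} = 0 ⇒ q_{Largo} = 43/6 − (1/3)q_{Nadir}.
Setting q_{Largo} = q_{Nadir} in the reaction function: q_{Largo} = 43/6 − (1/3)q_{Largo}, so q_{Largo} = (43/6) / (4/3) = 5.375.
P_{Largo} = 56 − 3·5.375 − 2·5.375 = 29.125.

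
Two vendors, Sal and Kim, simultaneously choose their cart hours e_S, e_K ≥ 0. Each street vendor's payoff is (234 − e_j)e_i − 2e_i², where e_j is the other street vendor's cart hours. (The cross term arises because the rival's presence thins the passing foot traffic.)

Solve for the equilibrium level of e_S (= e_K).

46.8

Sal's payoff is (234 − e_K)e_S − 2e_S².
∂π/∂e_S = 234 − e_K − 4e_S = 0, so e_S = 58.5 − 0.25e_K.
Setting e_S = e_K in the reaction function: e_S = 58.5 − 0.25e_S, so e_S = 58.5 / 1.25 = 46.8.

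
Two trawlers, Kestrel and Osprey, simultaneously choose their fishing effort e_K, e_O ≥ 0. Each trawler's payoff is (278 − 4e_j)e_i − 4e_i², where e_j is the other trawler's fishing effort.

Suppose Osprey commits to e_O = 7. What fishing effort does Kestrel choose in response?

Kestrel's payoff is (278 − 4e_O)e_K − 4e_K².
∂π/∂e_K = 278 − 4e_O − 8e_K = 0, so e_K = 34.75 − 0.5e_O.
At e_O = 7: e_K = 34.75 − 0.5·7 = 31.25.

31.25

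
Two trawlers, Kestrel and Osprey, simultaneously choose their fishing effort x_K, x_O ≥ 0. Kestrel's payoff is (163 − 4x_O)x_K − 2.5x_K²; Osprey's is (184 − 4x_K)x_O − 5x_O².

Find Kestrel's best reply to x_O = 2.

Expanding Kestrel's payoff: 163x_K − 4x_Ox_K − 2.5x_K².
∂π/∂x_K = 163 − 4x_O − 5x_K = 0, so x_K = 32.6 − 0.8x_O.
At x_O = 2: x_K = 32.6 − 0.8·2 = 31.

31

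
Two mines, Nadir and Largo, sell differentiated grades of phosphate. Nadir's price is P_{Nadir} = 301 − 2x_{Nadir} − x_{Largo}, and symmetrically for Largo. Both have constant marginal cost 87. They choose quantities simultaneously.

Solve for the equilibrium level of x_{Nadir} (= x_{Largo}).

Mine Nadir's profit: π = x_{Nadir}(301 − 2x_{Nadir} − x_{Largo}) − 87x_{Nadir}.
∂π/∂x_{Nadir} = 214 − 4x_{Nadir} − x_{Largo} = 0 ⇒ x_{Nadir} = 53.5 − 0.25x_{Largo}.
The game is symmetric, so in equilibrium x_{Largo} = x_{Nadir}: the reaction function gives 1.25x_{Nadir} = 53.5, hence x_{Nadir} = 42.8.

42.8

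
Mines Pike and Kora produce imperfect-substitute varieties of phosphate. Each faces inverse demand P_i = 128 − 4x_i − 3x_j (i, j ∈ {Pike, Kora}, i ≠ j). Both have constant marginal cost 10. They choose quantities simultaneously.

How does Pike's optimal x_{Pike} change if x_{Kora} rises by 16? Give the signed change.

Mine Pike's profit: π = x_{Pike}(128 − 4x_{Pike} − 3x_{Kora}) − 10x_{Pike}.
∂π/∂x_{Pike} = 118 − 8x_{Pike} − 3x_{Kora} = 0 ⇒ x_{Pike} = 14.75 − 0.375x_{Kora}.
The reaction-function slope is −0.375, so a 16-unit rise in x_{Kora} moves x_{Pike} by −0.375 × 16 = −6. Pike's best response falls — the actions are strategic substitutes.

-6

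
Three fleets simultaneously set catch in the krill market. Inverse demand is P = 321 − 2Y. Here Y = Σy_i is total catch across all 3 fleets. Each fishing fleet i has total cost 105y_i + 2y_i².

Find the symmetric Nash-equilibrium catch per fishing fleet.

18

A representative fishing fleet's profit is π_i = y_i(321 − 2Y) − 105y_i − 2y_i², with Y = y_i + Σ_{j≠i} y_j.
First-order condition: 216 − 8y_i − 2Σ_{j≠i} y_j = 0.
Imposing symmetry (y_j = y for all j) turns Σ_{j≠i} y_j into 2y, so 216 = 12y and y = 18.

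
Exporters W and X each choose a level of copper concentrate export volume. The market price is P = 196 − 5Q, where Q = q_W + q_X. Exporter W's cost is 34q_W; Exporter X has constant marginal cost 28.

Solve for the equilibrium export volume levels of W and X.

10.4, 11.6

Exporter W's profit: π = q_W(196 − 5(q_W + q_X)) − 34q_W.
∂π/∂q_W = 162 − 10q_W − 5q_X = 0, so q_W = 16.2 − 0.5q_X.
By the same steps for X: q_X = 16.8 − 0.5q_W.
Substituting the second reaction function into the first: q_W = 16.2 − 0.5(16.8 − 0.5q_W), which gives 0.75q_W = 7.8 ⇒ q_W = 10.4.
Then q_X = 16.8 − 0.5·10.4 = 11.6.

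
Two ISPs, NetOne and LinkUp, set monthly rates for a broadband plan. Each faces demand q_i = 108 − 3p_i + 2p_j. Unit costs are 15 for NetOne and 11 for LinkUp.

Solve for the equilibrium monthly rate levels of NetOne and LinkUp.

37.5, 36

NetOne's profit: π = (p_{NetOne} − 15)(108 − 3p_{NetOne} + 2p_{LinkUp}).
∂π/∂p_{NetOne} = 153 − 6p_{NetOne} + 2p_{LinkUp} = 0 ⇒ p_{NetOne} = 25.5 + (1/3)p_{LinkUp}.
Similarly p_{LinkUp} = 23.5 + (1/3)p_{NetOne}.
Substituting the second reaction function into the first: p_{NetOne} = 25.5 + (1/3)(23.5 + (1/3)p_{NetOne}), which gives (8/9)p_{NetOne} = 100/3 ⇒ p_{NetOne} = 37.5.
Then p_{LinkUp} = 23.5 + (1/3)·37.5 = 36.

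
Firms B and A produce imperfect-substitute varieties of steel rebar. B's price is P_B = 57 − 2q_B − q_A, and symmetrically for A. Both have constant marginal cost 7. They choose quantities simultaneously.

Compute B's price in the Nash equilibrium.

27

Firm B's profit: π = q_B(57 − 2q_B − q_A) − 7q_B.
∂π/∂q_B = 50 − 4q_B − q_A = 0 ⇒ q_B = 12.5 − 0.25q_A.
Setting q_B = q_A in the reaction function: q_B = 12.5 − 0.25q_B, so q_B = 12.5 / 1.25 = 10.
P_B = 57 − 2·10 − 10 = 27.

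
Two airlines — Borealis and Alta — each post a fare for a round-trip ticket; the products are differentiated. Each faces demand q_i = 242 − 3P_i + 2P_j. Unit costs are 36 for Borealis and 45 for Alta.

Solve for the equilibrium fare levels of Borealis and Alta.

Borealis's profit: π = (P_{Borealis} − 36)(242 − 3P_{Borealis} + 2P_{Alta}).
∂π/∂P_{Borealis} = 350 − 6P_{Borealis} + 2P_{Alta} = 0 ⇒ P_{Borealis} = 175/3 + (1/3)P_{Alta}.
Similarly P_{Alta} = 377/6 + (1/3)P_{Borealis}.
Solving the two reaction functions simultaneously: (1 − (1/3)(1/3))P_{Borealis} = 175/3 + (1/3)·(377/6), so (8/9)P_{Borealis} = 1427/18 and P_{Borealis} = 89.1875.
Then P_{Alta} = 377/6 + (1/3)·89.1875 = 92.5625.

89.1875, 92.5625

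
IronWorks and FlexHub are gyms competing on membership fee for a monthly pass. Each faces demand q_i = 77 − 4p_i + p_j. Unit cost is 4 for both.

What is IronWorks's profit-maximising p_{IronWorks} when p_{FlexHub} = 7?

IronWorks's profit: π = (p_{IronWorks} − 4)(77 − 4p_{IronWorks} + p_{FlexHub}).
∂π/∂p_{IronWorks} = 93 − 8p_{IronWorks} + p_{FlexHub} = 0 ⇒ p_{IronWorks} = 11.625 + 0.125p_{FlexHub}.
At p_{FlexHub} = 7: p_{IronWorks} = 11.625 + 0.125·7 = 12.5.

12.5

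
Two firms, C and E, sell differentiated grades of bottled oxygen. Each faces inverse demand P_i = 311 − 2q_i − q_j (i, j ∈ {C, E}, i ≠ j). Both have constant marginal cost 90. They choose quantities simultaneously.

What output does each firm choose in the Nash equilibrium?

Firm C's profit: π = q_C(311 − 2q_C − q_E) − 90q_C.
∂π/∂q_C = 221 − 4q_C − q_E = 0 ⇒ q_C = 55.25 − 0.25q_E.
Setting q_C = q_E in the reaction function: q_C = 55.25 − 0.25q_C, so q_C = 55.25 / 1.25 = 44.2.

44.2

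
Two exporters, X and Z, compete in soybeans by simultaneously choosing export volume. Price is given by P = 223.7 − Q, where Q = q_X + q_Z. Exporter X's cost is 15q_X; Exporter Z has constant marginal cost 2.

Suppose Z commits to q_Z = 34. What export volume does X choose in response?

87.35

Exporter X's profit: π = q_X(223.7 − (q_X + q_Z)) − 15q_X.
∂π/∂q_X = 208.7 − 2q_X − q_Z = 0, so q_X = 104.35 − 0.5q_Z.
At q_Z = 34: q_X = 104.35 − 0.5·34 = 87.35.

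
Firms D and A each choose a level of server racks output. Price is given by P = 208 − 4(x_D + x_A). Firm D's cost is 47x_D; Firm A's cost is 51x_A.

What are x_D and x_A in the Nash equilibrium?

Firm D's profit: π = x_D(208 − 4(x_D + x_A)) − 47x_D.
∂π/∂x_D = 161 − 8x_D − 4x_A = 0, so x_D = 20.125 − 0.5x_A.
By the same steps for A: x_A = 19.625 − 0.5x_D.
Substituting the second reaction function into the first: x_D = 20.125 − 0.5(19.625 − 0.5x_D), which gives 0.75x_D = 10.3125 ⇒ x_D = 13.75.
Then x_A = 19.625 − 0.5·13.75 = 12.75.

13.75, 12.75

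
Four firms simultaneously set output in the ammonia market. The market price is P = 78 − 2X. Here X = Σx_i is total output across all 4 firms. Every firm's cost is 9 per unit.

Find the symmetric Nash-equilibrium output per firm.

6.9

A representative firm's profit is π_i = x_i(78 − 2X) − 9x_i, with X = x_i + Σ_{j≠i} x_j.
First-order condition: 69 − 4x_i − 2Σ_{j≠i} x_j = 0.
With identical firms, set every x_j = x: then 69 − 4x − 6x = 0, i.e. x = 69/10 = 6.9.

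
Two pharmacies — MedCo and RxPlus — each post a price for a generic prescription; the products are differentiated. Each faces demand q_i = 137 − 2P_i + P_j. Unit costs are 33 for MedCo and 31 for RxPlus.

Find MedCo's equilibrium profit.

2366.72

MedCo's profit: π = (P_{MedCo} − 33)(137 − 2P_{MedCo} + P_{RxPlus}).
∂π/∂P_{MedCo} = 203 − 4P_{MedCo} + P_{RxPlus} = 0 ⇒ P_{MedCo} = 50.75 + 0.25P_{RxPlus}.
Similarly P_{RxPlus} = 49.75 + 0.25P_{MedCo}.
Substituting the second reaction function into the first: P_{MedCo} = 50.75 + 0.25(49.75 + 0.25P_{MedCo}), which gives 0.9375P_{MedCo} = 63.1875 ⇒ P_{MedCo} = 67.4.
Then P_{RxPlus} = 49.75 + 0.25·67.4 = 66.6.
q_{MedCo} = 137 − 2·67.4 + 66.6 = 68.8.
Profit = (67.4 − 33)·68.8 = 2366.72.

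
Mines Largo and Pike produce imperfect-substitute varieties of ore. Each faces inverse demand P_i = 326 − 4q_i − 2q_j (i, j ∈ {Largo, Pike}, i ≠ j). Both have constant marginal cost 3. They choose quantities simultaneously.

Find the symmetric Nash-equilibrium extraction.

32.3

Mine Largo's profit: π = q_{Largo}(326 − 4q_{Largo} − 2q_{Pike}) − 3q_{Largo}.
∂π/∂q_{Largo} = 323 − 8q_{Largo} − 2q_{Pike} = 0 ⇒ q_{Largo} = 40.375 − 0.25q_{Pike}.
Setting q_{Largo} = q_{Pike} in the reaction function: q_{Largo} = 40.375 − 0.25q_{Largo}, so q_{Largo} = 40.375 / 1.25 = 32.3.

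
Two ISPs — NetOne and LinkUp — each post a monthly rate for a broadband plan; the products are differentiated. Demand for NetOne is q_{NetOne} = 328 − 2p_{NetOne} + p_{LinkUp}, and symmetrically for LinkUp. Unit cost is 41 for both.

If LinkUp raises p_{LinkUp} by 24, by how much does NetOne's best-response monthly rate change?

NetOne's profit: π = (p_{NetOne} − 41)(328 − 2p_{NetOne} + p_{LinkUp}).
∂π/∂p_{NetOne} = 410 − 4p_{NetOne} + p_{LinkUp} = 0 ⇒ p_{NetOne} = 102.5 + 0.25p_{LinkUp}.
The reaction-function slope is 0.25, so a 24-unit rise in p_{LinkUp} moves p_{NetOne} by 0.25 × 24 = 6. NetOne's best response rises — the actions are strategic complements.

6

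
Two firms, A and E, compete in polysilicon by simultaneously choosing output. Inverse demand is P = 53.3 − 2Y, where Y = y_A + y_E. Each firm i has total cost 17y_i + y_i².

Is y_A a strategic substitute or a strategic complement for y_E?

Firm A's profit: π = y_A(53.3 − 2(y_A + y_E)) − 17y_A − y_A².
∂π/∂y_A = 36.3 − 6y_A − 2y_E = 0, so y_A = 6.05 − (1/3)y_E.
The best-response slope dy_A/dy_E = −1/3 < 0: the reaction function is downward-sloping, so the choices are strategic substitutes.

strategic substitutes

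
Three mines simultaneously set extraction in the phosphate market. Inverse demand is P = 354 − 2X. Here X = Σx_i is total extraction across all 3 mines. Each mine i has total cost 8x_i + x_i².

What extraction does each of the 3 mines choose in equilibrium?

34.6

A representative mine's profit is π_i = x_i(354 − 2X) − 8x_i − x_i², with X = x_i + Σ_{j≠i} x_j.
First-order condition: 346 − 6x_i − 2Σ_{j≠i} x_j = 0.
Imposing symmetry (x_j = x for all j) turns Σ_{j≠i} x_j into 2x, so 346 = 10x and x = 34.6.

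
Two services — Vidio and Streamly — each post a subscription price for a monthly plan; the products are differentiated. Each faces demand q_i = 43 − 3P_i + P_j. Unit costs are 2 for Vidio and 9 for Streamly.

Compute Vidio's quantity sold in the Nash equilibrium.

Vidio's profit: π = (P_{Vidio} − 2)(43 − 3P_{Vidio} + P_{Streamly}).
∂π/∂P_{Vidio} = 49 − 6P_{Vidio} + P_{Streamly} = 0 ⇒ P_{Vidio} = 49/6 + (1/6)P_{Streamly}.
Similarly P_{Streamly} = 35/3 + (1/6)P_{Vidio}.
Plugging P_{Streamly} into Vidio's best response: P_{Vidio} = 49/6 + (1/6)(35/3 + (1/6)P_{Vidio}) ⇒ (35/36)P_{Vidio} = 91/9, so P_{Vidio} = 10.4.
Then P_{Streamly} = 35/3 + (1/6)·10.4 = 13.4.
q_{Vidio} = 43 − 3·10.4 + 13.4 = 25.2.

25.2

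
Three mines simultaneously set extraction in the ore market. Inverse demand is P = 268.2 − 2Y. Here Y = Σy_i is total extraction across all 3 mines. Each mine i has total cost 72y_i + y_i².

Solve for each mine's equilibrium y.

19.62

A representative mine's profit is π_i = y_i(268.2 − 2Y) − 72y_i − y_i², with Y = y_i + Σ_{j≠i} y_j.
First-order condition: 196.2 − 6y_i − 2Σ_{j≠i} y_j = 0.
Imposing symmetry (y_j = y for all j) turns Σ_{j≠i} y_j into 2y, so 196.2 = 10y and y = 19.62.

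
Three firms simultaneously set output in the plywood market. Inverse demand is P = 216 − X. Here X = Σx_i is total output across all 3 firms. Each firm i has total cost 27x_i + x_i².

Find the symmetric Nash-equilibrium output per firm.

31.5

A representative firm's profit is π_i = x_i(216 − X) − 27x_i − x_i², with X = x_i + Σ_{j≠i} x_j.
First-order condition: 189 − 4x_i − Σ_{j≠i} x_j = 0.
Imposing symmetry (x_j = x for all j) turns Σ_{j≠i} x_j into 2x, so 189 = 6x and x = 31.5.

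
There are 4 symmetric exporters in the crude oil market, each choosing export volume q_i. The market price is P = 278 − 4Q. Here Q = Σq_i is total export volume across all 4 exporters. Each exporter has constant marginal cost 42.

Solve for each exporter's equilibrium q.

A representative exporter's profit is π_i = q_i(278 − 4Q) − 42q_i, with Q = q_i + Σ_{j≠i} q_j.
First-order condition: 236 − 8q_i − 4Σ_{j≠i} q_j = 0.
In a symmetric equilibrium every exporter chooses the same q, so Σ_{j≠i} q_j = 3q. The condition becomes 236 − 20q = 0, giving q = 236/20 = 11.8.

11.8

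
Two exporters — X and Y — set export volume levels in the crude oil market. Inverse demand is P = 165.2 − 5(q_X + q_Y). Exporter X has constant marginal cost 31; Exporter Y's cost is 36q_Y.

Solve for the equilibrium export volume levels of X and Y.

Exporter X's profit: π = q_X(165.2 − 5(q_X + q_Y)) − 31q_X.
∂π/∂q_X = 134.2 − 10q_X − 5q_Y = 0, so q_X = 13.42 − 0.5q_Y.
By the same steps for Y: q_Y = 12.92 − 0.5q_X.
Plugging q_Y into X's best response: q_X = 13.42 − 0.5(12.92 − 0.5q_X) ⇒ 0.75q_X = 6.96, so q_X = 9.28.
Then q_Y = 12.92 − 0.5·9.28 = 8.28.

9.28, 8.28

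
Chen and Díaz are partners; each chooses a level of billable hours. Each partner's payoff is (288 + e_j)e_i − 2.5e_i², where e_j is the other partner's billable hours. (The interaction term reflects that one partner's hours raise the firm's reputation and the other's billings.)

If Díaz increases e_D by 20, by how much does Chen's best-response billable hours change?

Chen's payoff is (288 + e_D)e_C − 2.5e_C².
∂π/∂e_C = 288 + e_D − 5e_C = 0, so e_C = 57.6 + 0.2e_D.
The reaction-function slope is 0.2, so a 20-unit rise in e_D moves e_C by 0.2 × 20 = 4. Chen's best response rises — the actions are strategic complements.

4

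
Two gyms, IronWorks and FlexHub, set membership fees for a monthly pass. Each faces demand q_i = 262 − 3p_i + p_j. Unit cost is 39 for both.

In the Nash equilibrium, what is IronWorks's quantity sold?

IronWorks's profit: π = (p_{IronWorks} − 39)(262 − 3p_{IronWorks} + p_{FlexHub}).
∂π/∂p_{IronWorks} = 379 − 6p_{IronWorks} + p_{FlexHub} = 0 ⇒ p_{IronWorks} = 379/6 + (1/6)p_{FlexHub}.
By symmetry p_{FlexHub} = p_{IronWorks}; substituting into the reaction function, (5/6)p_{IronWorks} = 379/6 and p_{IronWorks} = 75.8.
q_{IronWorks} = 262 − 3·75.8 + 75.8 = 110.4.

110.4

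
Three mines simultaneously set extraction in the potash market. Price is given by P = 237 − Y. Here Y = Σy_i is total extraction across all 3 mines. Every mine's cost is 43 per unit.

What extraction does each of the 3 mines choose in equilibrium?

A representative mine's profit is π_i = y_i(237 − Y) − 43y_i, with Y = y_i + Σ_{j≠i} y_j.
First-order condition: 194 − 2y_i − Σ_{j≠i} y_j = 0.
Imposing symmetry (y_j = y for all j) turns Σ_{j≠i} y_j into 2y, so 194 = 4y and y = 48.5.

48.5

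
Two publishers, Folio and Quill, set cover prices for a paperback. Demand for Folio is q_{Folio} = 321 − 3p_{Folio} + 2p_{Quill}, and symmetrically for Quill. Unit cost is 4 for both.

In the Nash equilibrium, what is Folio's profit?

Folio's profit: π = (p_{Folio} − 4)(321 − 3p_{Folio} + 2p_{Quill}).
∂π/∂p_{Folio} = 333 − 6p_{Folio} + 2p_{Quill} = 0 ⇒ p_{Folio} = 55.5 + (1/3)p_{Quill}.
By symmetry p_{Quill} = p_{Folio}; substituting into the reaction function, (2/3)p_{Folio} = 55.5 and p_{Folio} = 83.25.
q_{Folio} = 321 − 3·83.25 + 2·83.25 = 237.75.
Profit = (83.25 − 4)·237.75 = 18841.6875.

18841.6875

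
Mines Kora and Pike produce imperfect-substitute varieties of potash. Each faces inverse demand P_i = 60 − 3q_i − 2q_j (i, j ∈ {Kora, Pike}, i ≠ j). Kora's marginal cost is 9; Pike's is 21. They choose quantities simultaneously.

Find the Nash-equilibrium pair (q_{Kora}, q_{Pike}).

7.125, 4.125

Mine Kora's profit: π = q_{Kora}(60 − 3q_{Kora} − 2q_{Pike}) − 9q_{Kora}.
∂π/∂q_{Kora} = 51 − 6q_{Kora} − 2q_{Pike} = 0 ⇒ q_{Kora} = 8.5 − (1/3)q_{Pike}.
Similarly q_{Pike} = 6.5 − (1/3)q_{Kora}.
Plugging q_{Pike} into Kora's best response: q_{Kora} = 8.5 − (1/3)(6.5 − (1/3)q_{Kora}) ⇒ (8/9)q_{Kora} = 19/3, so q_{Kora} = 7.125.
Then q_{Pike} = 6.5 − (1/3)·7.125 = 4.125.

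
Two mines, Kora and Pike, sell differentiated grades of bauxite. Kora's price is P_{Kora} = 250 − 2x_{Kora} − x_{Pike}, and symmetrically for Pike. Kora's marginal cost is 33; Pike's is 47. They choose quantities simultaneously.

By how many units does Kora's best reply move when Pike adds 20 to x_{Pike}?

-5

Mine Kora's profit: π = x_{Kora}(250 − 2x_{Kora} − x_{Pike}) − 33x_{Kora}.
∂π/∂x_{Kora} = 217 − 4x_{Kora} − x_{Pike} = 0 ⇒ x_{Kora} = 54.25 − 0.25x_{Pike}.
The reaction-function slope is −0.25, so a 20-unit rise in x_{Pike} moves x_{Kora} by −0.25 × 20 = −5. Kora's best response falls — the actions are strategic substitutes.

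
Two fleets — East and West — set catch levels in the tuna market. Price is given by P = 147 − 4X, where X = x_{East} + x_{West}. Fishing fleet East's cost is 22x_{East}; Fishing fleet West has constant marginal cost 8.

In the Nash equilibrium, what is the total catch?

22

Fishing fleet East's profit: π = x_{East}(147 − 4(x_{East} + x_{West})) − 22x_{East}.
∂π/∂x_{East} = 125 − 8x_{East} − 4x_{West} = 0, so x_{East} = 15.625 − 0.5x_{West}.
By the same steps for West: x_{West} = 17.375 − 0.5x_{East}.
Solving the two reaction functions simultaneously: (1 − (−0.5)(−0.5))x_{East} = 15.625 − 0.5·17.375, so 0.75x_{East} = 6.9375 and x_{East} = 9.25.
Then x_{West} = 17.375 − 0.5·9.25 = 12.75.
Total catch: 9.25 + 12.75 = 22.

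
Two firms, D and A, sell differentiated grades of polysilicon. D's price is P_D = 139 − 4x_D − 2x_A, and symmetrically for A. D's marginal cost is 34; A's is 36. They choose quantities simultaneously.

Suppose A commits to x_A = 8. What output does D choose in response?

Firm D's profit: π = x_D(139 − 4x_D − 2x_A) − 34x_D.
∂π/∂x_D = 105 − 8x_D − 2x_A = 0 ⇒ x_D = 13.125 − 0.25x_A.
At x_A = 8: x_D = 13.125 − 0.25·8 = 11.125.

11.125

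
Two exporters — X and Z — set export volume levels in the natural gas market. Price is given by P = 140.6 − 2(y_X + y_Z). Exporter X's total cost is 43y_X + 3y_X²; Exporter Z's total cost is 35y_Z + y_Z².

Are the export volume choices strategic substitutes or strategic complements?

Exporter X's profit: π = y_X(140.6 − 2(y_X + y_Z)) − 43y_X − 3y_X².
∂π/∂y_X = 97.6 − 10y_X − 2y_Z = 0, so y_X = 9.76 − 0.2y_Z.
The best-response slope dy_X/dy_Z = −0.2 < 0: the reaction function is downward-sloping, so the choices are strategic substitutes.

strategic substitutes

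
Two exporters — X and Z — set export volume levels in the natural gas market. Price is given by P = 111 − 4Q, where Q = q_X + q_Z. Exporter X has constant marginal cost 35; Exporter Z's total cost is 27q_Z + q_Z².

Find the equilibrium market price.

Exporter X's profit: π = q_X(111 − 4(q_X + q_Z)) − 35q_X.
∂π/∂q_X = 76 − 8q_X − 4q_Z = 0, so q_X = 9.5 − 0.5q_Z.
For Z: ∂π/∂q_Z = 84 − 10q_Z − 4q_X = 0 ⇒ q_Z = 8.4 − 0.4q_X.
Solving the two reaction functions simultaneously: (1 − (−0.5)(−0.4))q_X = 9.5 − 0.5·8.4, so 0.8q_X = 5.3 and q_X = 6.625.
Then q_Z = 8.4 − 0.4·6.625 = 5.75.
Equilibrium price: P = 111 − 4·12.375 = 61.5.

61.5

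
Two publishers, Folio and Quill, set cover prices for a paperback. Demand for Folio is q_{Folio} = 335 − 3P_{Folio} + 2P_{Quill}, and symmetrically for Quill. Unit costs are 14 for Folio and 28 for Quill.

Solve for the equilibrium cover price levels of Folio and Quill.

Folio's profit: π = (P_{Folio} − 14)(335 − 3P_{Folio} + 2P_{Quill}).
∂π/∂P_{Folio} = 377 − 6P_{Folio} + 2P_{Quill} = 0 ⇒ P_{Folio} = 377/6 + (1/3)P_{Quill}.
Similarly P_{Quill} = 419/6 + (1/3)P_{Folio}.
Solving the two reaction functions simultaneously: (1 − (1/3)(1/3))P_{Folio} = 377/6 + (1/3)·(419/6), so (8/9)P_{Folio} = 775/9 and P_{Folio} = 96.875.
Then P_{Quill} = 419/6 + (1/3)·96.875 = 102.125.

96.875, 102.125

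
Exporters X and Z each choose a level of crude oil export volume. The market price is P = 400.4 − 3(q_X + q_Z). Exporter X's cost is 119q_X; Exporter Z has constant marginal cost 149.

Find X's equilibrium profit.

Exporter X's profit: π = q_X(400.4 − 3(q_X + q_Z)) − 119q_X.
∂π/∂q_X = 281.4 − 6q_X − 3q_Z = 0, so q_X = 46.9 − 0.5q_Z.
By the same steps for Z: q_Z = 41.9 − 0.5q_X.
Plugging q_Z into X's best response: q_X = 46.9 − 0.5(41.9 − 0.5q_X) ⇒ 0.75q_X = 25.95, so q_X = 34.6.
Then q_Z = 41.9 − 0.5·34.6 = 24.6.
Price P = 400.4 − 3·59.2 = 222.8.
X's profit: (222.8 − 119)·34.6 = 3591.48.

3591.48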